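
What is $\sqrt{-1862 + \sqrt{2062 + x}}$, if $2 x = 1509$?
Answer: $\frac{\sqrt{-7448 + 2 \sqrt{11266}}}{2} \approx 42.531 i$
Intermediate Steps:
$x = \frac{1509}{2}$ ($x = \frac{1}{2} \cdot 1509 = \frac{1509}{2} \approx 754.5$)
$\sqrt{-1862 + \sqrt{2062 + x}} = \sqrt{-1862 + \sqrt{2062 + \frac{1509}{2}}} = \sqrt{-1862 + \sqrt{\frac{5633}{2}}} = \sqrt{-1862 + \frac{\sqrt{11266}}{2}}$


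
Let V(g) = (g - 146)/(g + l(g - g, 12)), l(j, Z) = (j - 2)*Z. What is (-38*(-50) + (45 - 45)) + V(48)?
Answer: 22751/12 ≈ 1895.9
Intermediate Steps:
l(j, Z) = Z*(-2 + j) (l(j, Z) = (-2 + j)*Z = Z*(-2 + j))
V(g) = (-146 + g)/(-24 + g) (V(g) = (g - 146)/(g + 12*(-2 + (g - g))) = (-146 + g)/(g + 12*(-2 + 0)) = (-146 + g)/(g + 12*(-2)) = (-146 + g)/(g - 24) = (-146 + g)/(-24 + g))
(-38*(-50) + (45 - 45)) + V(48) = (-38*(-50) + (45 - 45)) + (-146 + 48)/(-24 + 48) = (1900 + 0) - 98/24 = 1900 + (1/24)*(-98) = 1900 - 49/12 = 22751/12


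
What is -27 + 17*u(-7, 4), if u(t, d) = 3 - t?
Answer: 143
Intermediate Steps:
-27 + 17*u(-7, 4) = -27 + 17*(3 - 1*(-7)) = -27 + 17*(3 + 7) = -27 + 17*10 = -27 + 170 = 143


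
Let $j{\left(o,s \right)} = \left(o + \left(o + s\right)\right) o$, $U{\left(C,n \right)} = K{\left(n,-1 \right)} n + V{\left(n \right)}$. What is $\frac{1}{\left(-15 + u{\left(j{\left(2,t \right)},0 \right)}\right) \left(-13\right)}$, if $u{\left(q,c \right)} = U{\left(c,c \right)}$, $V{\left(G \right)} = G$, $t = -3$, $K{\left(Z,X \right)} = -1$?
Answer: $\frac{1}{195} \approx 0.0051282$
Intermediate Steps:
$U{\left(C,n \right)} = 0$ ($U{\left(C,n \right)} = - n + n = 0$)
$j{\left(o,s \right)} = o \left(s + 2 o\right)$ ($j{\left(o,s \right)} = \left(s + 2 o\right) o = o \left(s + 2 o\right)$)
$u{\left(q,c \right)} = 0$
$\frac{1}{\left(-15 + u{\left(j{\left(2,t \right)},0 \right)}\right) \left(-13\right)} = \frac{1}{\left(-15 + 0\right) \left(-13\right)} = \frac{1}{\left(-15\right) \left(-13\right)} = \frac{1}{195}$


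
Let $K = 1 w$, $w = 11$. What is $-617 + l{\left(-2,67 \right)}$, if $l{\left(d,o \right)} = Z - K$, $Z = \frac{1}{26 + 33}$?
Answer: $- \frac{37051}{59} \approx -627.98$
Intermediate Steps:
$K = 11$ ($K = 1 \cdot 11 = 11$)
$Z = \frac{1}{59} \approx 0.016949$
$l{\left(d,o \right)} = - \frac{648}{59}$ ($l{\left(d,o \right)} = \frac{1}{59} - 11 = - \frac{648}{59}$)
$-617 + l{\left(-2,67 \right)} = -617 - \frac{648}{59} = - \frac{37051}{59}$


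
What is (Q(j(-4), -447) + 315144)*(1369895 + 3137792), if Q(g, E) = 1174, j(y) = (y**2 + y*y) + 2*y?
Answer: 1425862536466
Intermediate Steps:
j(y) = 2*y + 2*y**2 (j(y) = (y**2 + y**2) + 2*y = 2*y**2 + 2*y = 2*y + 2*y**2)
(Q(j(-4), -447) + 315144)*(1369895 + 3137792) = (1174 + 315144)*(1369895 + 3137792) = 316318*4507687 = 1425862536466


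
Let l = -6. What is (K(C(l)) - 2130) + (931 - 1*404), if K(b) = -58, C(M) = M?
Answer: -1661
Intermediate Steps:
(K(C(l)) - 2130) + (931 - 1*404) = (-58 - 2130) + (931 - 1*404) = -2188 + (931 - 404) = -2188 + 527 = -1661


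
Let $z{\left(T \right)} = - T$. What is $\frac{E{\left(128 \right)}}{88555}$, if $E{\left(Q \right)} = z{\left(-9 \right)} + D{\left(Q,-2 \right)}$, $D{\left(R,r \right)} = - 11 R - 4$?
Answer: $- \frac{1403}{88555} \approx -0.015843$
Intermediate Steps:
$D{\left(R,r \right)} = -4 - 11 R$
$E{\left(Q \right)} = 5 - 11 Q$ ($E{\left(Q \right)} = \left(-1\right) \left(-9\right) - \left(4 + 11 Q\right) = 9 - \left(4 + 11 Q\right) = 5 - 11 Q$)
$\frac{E{\left(128 \right)}}{88555} = \frac{5 - 1408}{88555} = \left(5 - 1408\right) \frac{1}{88555} = \left(-1403\right) \frac{1}{88555} = - \frac{1403}{88555}$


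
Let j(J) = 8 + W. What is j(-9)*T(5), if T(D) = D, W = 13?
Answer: 105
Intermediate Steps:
j(J) = 21 (j(J) = 8 + 13 = 21)
j(-9)*T(5) = 21*5 = 105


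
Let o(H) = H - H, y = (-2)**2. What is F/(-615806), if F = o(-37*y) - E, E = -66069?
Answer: -66069/615806 ≈ -0.10729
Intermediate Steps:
y = 4
o(H) = 0
F = 66069 (F = 0 - 1*(-66069) = 0 + 66069 = 66069)
F/(-615806) = 66069/(-615806) = 66069*(-1/615806) = -66069/615806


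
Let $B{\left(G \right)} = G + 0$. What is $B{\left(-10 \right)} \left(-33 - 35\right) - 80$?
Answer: $600$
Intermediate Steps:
$B{\left(G \right)} = G$
$B{\left(-10 \right)} \left(-33 - 35\right) - 80 = - 10 \left(-33 - 35\right) - 80 = \left(-10\right) \left(-68\right) - 80 = 680 - 80 = 600$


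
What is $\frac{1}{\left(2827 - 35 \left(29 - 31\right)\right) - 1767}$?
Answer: $\frac{1}{1130} \approx 0.00088496$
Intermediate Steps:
$\frac{1}{\left(2827 - 35 \left(29 - 31\right)\right) - 1767} = \frac{1}{\left(2827 - 35 \left(-2\right)\right) - 1767} = \frac{1}{\left(2827 - -70\right) - 1767} = \frac{1}{\left(2827 + 70\right) - 1767} = \frac{1}{2897 - 1767} = \frac{1}{1130}$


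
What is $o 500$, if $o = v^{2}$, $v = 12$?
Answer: $72000$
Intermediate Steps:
$o = 144$ ($o = 12^{2} = 144$)
$o 500 = 144 \cdot 500 = 72000$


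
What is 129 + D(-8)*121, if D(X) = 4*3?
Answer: 1581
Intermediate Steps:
D(X) = 12
129 + D(-8)*121 = 129 + 12*121 = 129 + 1452 = 1581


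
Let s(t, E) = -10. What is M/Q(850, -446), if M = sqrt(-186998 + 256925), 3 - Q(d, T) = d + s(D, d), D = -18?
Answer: -sqrt(69927)/837 ≈ -0.31593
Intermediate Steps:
Q(d, T) = 13 - d (Q(d, T) = 3 - (d - 10) = 3 - (-10 + d) = 3 + (10 - d) = 13 - d)
M = sqrt(69927) ≈ 264.44
M/Q(850, -446) = sqrt(69927)/(13 - 1*850) = sqrt(69927)/(13 - 850) = sqrt(69927)/(-837) = sqrt(69927)*(-1/837) = -sqrt(69927)/837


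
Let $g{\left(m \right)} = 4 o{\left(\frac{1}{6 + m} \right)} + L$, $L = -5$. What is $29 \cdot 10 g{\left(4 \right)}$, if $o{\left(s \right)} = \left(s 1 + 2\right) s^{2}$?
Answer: $- \frac{35641}{25} \approx -1425.6$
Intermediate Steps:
$o{\left(s \right)} = s^{2} \left(2 + s\right)$ ($o{\left(s \right)} = \left(s + 2\right) s^{2} = \left(2 + s\right) s^{2} = s^{2} \left(2 + s\right)$)
$g{\left(m \right)} = -5 + \frac{4 \left(2 + \frac{1}{6 + m}\right)}{\left(6 + m\right)^{2}}$ ($g{\left(m \right)} = 4 \left(\frac{1}{6 + m}\right)^{2} \left(2 + \frac{1}{6 + m}\right) - 5 = 4 \frac{2 + \frac{1}{6 + m}}{\left(6 + m\right)^{2}} - 5 = \frac{4 \left(2 + \frac{1}{6 + m}\right)}{\left(6 + m\right)^{2}} - 5 = -5 + \frac{4 \left(2 + \frac{1}{6 + m}\right)}{\left(6 + m\right)^{2}}$)
$29 \cdot 10 g{\left(4 \right)} = 29 \cdot 10 \frac{52 - 5 \left(6 + 4\right)^{3} + 8 \cdot 4}{\left(6 + 4\right)^{3}} = 290 \frac{52 - 5 \cdot 10^{3} + 32}{1000} = 290 \frac{52 - 5000 + 32}{1000} = 290 \cdot \frac{1}{1000} \left(-4916\right) = 290 \left(- \frac{1229}{250}\right) = - \frac{35641}{25}$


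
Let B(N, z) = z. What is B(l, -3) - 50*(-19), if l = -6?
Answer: 947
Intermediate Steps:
B(l, -3) - 50*(-19) = -3 - 50*(-19) = -3 + 950 = 947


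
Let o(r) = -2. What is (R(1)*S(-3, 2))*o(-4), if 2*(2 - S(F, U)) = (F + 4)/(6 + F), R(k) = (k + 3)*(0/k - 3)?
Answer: 44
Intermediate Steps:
R(k) = -9 - 3*k (R(k) = (3 + k)*(0 - 3) = (3 + k)*(-3) = -9 - 3*k)
S(F, U) = 2 - (4 + F)/(2*(6 + F)) (S(F, U) = 2 - (F + 4)/(2*(6 + F)) = 2 - (4 + F)/(2*(6 + F)))
(R(1)*S(-3, 2))*o(-4) = ((-9 - 3*1)*((20 + 3*(-3))/(2*(6 - 3))))*(-2) = ((-9 - 3)*((½)*(20 - 9)/3))*(-2) = -6*11/3*(-2) = -12*11/6*(-2) = -22*(-2) = 44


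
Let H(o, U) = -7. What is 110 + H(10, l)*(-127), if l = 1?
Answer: 999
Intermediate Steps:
110 + H(10, l)*(-127) = 110 - 7*(-127) = 110 + 889 = 999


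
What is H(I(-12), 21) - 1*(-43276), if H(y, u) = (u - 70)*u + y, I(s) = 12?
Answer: 42259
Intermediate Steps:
H(y, u) = y + u*(-70 + u) (H(y, u) = (-70 + u)*u + y = u*(-70 + u) + y = y + u*(-70 + u))
H(I(-12), 21) - 1*(-43276) = (12 + 21² - 70*21) - 1*(-43276) = (12 + 441 - 1470) + 43276 = -1017 + 43276 = 42259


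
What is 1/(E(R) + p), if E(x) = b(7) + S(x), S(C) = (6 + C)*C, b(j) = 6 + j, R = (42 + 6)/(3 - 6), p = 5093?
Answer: 1/5266 ≈ 0.00018990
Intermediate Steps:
R = -16 (R = 48/(-3) = 48*(-⅓) = -16)
S(C) = C*(6 + C)
E(x) = 13 + x*(6 + x) (E(x) = (6 + 7) + x*(6 + x) = 13 + x*(6 + x))
1/(E(R) + p) = 1/((13 - 16*(6 - 16)) + 5093) = 1/((13 - 16*(-10)) + 5093) = 1/((13 + 160) + 5093) = 1/(173 + 5093) = 1/5266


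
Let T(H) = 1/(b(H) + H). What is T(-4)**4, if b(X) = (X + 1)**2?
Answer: 1/625 ≈ 0.0016000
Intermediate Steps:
b(X) = (1 + X)**2
T(H) = 1/(H + (1 + H)**2) (T(H) = 1/((1 + H)**2 + H) = 1/(H + (1 + H)**2))
T(-4)**4 = (1/(-4 + (1 - 4)**2))**4 = (1/(-4 + (-3)**2))**4 = (1/(-4 + 9))**4 = (1/5)**4 = 1/625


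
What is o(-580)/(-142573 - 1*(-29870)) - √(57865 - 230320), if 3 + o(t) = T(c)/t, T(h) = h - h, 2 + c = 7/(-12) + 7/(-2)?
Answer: 3/112703 - I*√172455 ≈ 2.6619e-5 - 415.28*I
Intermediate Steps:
c = -73/12 (c = -2 + (7/(-12) + 7/(-2)) = -2 + (7*(-1/12) + 7*(-½)) = -2 + (-7/12 - 7/2) = -2 - 49/12 = -73/12 ≈ -6.0833)
T(h) = 0
o(t) = -3 (o(t) = -3 + 0/t = -3 + 0 = -3)
o(-580)/(-142573 - 1*(-29870)) - √(57865 - 230320) = -3/(-142573 - 1*(-29870)) - √(57865 - 230320) = -3/(-142573 + 29870) - √(-172455) = -3/(-112703) - I*√172455 = -3*(-1/112703) - I*√172455 = 3/112703 - I*√172455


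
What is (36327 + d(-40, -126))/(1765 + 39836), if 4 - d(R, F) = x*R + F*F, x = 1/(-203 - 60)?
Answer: 5379625/10941063 ≈ 0.49169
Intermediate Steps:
x = -1/263 (x = 1/(-263) = -1/263 ≈ -0.0038023)
d(R, F) = 4 - F**2 + R/263 (d(R, F) = 4 - (-R/263 + F*F) = 4 - (-R/263 + F**2) = 4 - (F**2 - R/263) = 4 + (-F**2 + R/263) = 4 - F**2 + R/263)
(36327 + d(-40, -126))/(1765 + 39836) = (36327 + (4 - 1*(-126)**2 + (1/263)*(-40)))/(1765 + 39836) = (36327 + (4 - 1*15876 - 40/263))/41601 = (36327 + (4 - 15876 - 40/263))*(1/41601) = (36327 - 4174376/263)*(1/41601) = (5379625/263)*(1/41601) = 5379625/10941063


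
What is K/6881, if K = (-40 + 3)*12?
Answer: -444/6881 ≈ -0.064525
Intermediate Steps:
K = -444 (K = -37*12 = -444)
K/6881 = -444/6881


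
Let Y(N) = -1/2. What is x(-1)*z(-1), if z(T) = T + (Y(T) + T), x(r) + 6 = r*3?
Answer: 45/2 ≈ 22.500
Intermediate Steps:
x(r) = -6 + 3*r (x(r) = -6 + r*3 = -6 + 3*r)
Y(N) = -½ (Y(N) = -1*½ = -½)
z(T) = -½ + 2*T (z(T) = T + (-½ + T) = -½ + 2*T)
x(-1)*z(-1) = (-6 + 3*(-1))*(-½ + 2*(-1)) = (-6 - 3)*(-½ - 2) = -9*(-5/2) = 45/2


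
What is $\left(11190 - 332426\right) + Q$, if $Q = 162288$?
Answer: $-158948$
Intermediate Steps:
$\left(11190 - 332426\right) + Q = \left(11190 - 332426\right) + 162288 = -321236 + 162288 = -158948$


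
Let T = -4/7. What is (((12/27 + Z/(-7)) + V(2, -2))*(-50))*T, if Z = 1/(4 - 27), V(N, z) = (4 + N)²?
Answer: 10563400/10143 ≈ 1041.4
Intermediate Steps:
Z = -1/23 (Z = 1/(-23) = -1/23 ≈ -0.043478)
T = -4/7 (T = -4*⅐ = -4/7 ≈ -0.57143)
(((12/27 + Z/(-7)) + V(2, -2))*(-50))*T = (((12/27 - 1/23/(-7)) + (4 + 2)²)*(-50))*(-4/7) = (((12*(1/27) - 1/23*(-⅐)) + 6²)*(-50))*(-4/7) = (((4/9 + 1/161) + 36)*(-50))*(-4/7) = ((653/1449 + 36)*(-50))*(-4/7) = ((52817/1449)*(-50))*(-4/7) = -2640850/1449*(-4/7) = 10563400/10143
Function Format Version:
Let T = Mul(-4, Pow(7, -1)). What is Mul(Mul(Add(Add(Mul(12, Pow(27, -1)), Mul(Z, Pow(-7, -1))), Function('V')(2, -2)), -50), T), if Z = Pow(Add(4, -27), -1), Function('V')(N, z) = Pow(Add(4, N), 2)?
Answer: Rational(10563400, 10143) ≈ 1041.4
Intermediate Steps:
Z = Rational(-1, 23) (Z = Pow(-23, -1) = Rational(-1, 23) ≈ -0.043478)
T = Rational(-4, 7) (T = Mul(-4, Rational(1, 7)) = Rational(-4, 7) ≈ -0.57143)
Mul(Mul(Add(Add(Mul(12, Pow(27, -1)), Mul(Z, Pow(-7, -1))), Function('V')(2, -2)), -50), T) = Mul(Mul(Add(Add(Mul(12, Pow(27, -1)), Mul(Rational(-1, 23), Pow(-7, -1))), Pow(Add(4, 2), 2)), -50), Rational(-4, 7)) = Mul(Mul(Add(Add(Mul(12, Rational(1, 27)), Mul(Rational(-1, 23), Rational(-1, 7))), Pow(6, 2)), -50), Rational(-4, 7)) = Mul(Mul(Add(Add(Rational(4, 9), Rational(1, 161)), 36), -50), Rational(-4, 7)) = Mul(Mul(Add(Rational(653, 1449), 36), -50), Rational(-4, 7)) = Mul(Mul(Rational(52817, 1449), -50), Rational(-4, 7)) = Mul(Rational(-2640850, 1449), Rational(-4, 7)) = Rational(10563400, 10143)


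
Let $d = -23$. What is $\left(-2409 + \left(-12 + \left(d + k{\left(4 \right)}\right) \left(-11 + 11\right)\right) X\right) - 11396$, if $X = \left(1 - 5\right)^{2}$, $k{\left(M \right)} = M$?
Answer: $-13997$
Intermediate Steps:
$X = 16$ ($X = \left(-4\right)^{2} = 16$)
$\left(-2409 + \left(-12 + \left(d + k{\left(4 \right)}\right) \left(-11 + 11\right)\right) X\right) - 11396 = \left(-2409 + \left(-12 + \left(-23 + 4\right) \left(-11 + 11\right)\right) 16\right) - 11396 = \left(-2409 + \left(-12 - 0\right) 16\right) - 11396 = \left(-2409 + \left(-12 + 0\right) 16\right) - 11396 = \left(-2409 - 192\right) - 11396 = -2601 - 11396 = -13997$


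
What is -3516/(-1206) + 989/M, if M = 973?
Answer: 768967/195573 ≈ 3.9319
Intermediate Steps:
-3516/(-1206) + 989/M = -3516/(-1206) + 989/973 = -3516*(-1/1206) + 989*(1/973) = 586/201 + 989/973 = 768967/195573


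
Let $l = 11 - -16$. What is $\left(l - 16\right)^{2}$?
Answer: $121$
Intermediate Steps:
$l = 27$ ($l = 11 + 16 = 27$)
$\left(l - 16\right)^{2} = \left(27 - 16\right)^{2} = 11^{2} = 121$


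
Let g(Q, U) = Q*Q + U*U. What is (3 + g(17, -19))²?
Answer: 426409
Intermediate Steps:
g(Q, U) = Q² + U²
(3 + g(17, -19))² = (3 + (17² + (-19)²))² = (3 + (289 + 361))² = (3 + 650)² = 653² = 426409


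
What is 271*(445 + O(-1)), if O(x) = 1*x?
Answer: 120324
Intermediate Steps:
O(x) = x
271*(445 + O(-1)) = 271*(445 - 1) = 271*444 = 120324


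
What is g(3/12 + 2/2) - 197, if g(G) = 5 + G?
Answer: -763/4 ≈ -190.75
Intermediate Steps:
g(3/12 + 2/2) - 197 = (5 + (3/12 + 2/2)) - 197 = (5 + (3*(1/12) + 2*(½))) - 197 = (5 + (¼ + 1)) - 197 = (5 + 5/4) - 197 = 25/4 - 197 = -763/4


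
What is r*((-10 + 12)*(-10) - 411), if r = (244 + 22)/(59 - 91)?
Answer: 57323/16 ≈ 3582.7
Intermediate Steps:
r = -133/16 (r = 266/(-32) = 266*(-1/32) = -133/16 ≈ -8.3125)
r*((-10 + 12)*(-10) - 411) = -133*((-10 + 12)*(-10) - 411)/16 = -133*(2*(-10) - 411)/16 = -133*(-20 - 411)/16 = -133/16*(-431) = 57323/16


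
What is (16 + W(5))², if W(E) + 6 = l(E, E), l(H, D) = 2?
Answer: 144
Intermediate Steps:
W(E) = -4 (W(E) = -6 + 2 = -4)
(16 + W(5))² = (16 - 4)² = 12² = 144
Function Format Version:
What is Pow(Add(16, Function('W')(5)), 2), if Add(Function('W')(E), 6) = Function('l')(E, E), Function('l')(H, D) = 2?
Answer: 144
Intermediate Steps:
Function('W')(E) = -4 (Function('W')(E) = Add(-6, 2) = -4)
Pow(Add(16, Function('W')(5)), 2) = Pow(Add(16, -4), 2) = Pow(12, 2) = 144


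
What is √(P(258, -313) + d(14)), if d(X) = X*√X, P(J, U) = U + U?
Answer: √(-626 + 14*√14) ≈ 23.95*I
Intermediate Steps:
P(J, U) = 2*U
d(X) = X^(3/2)
√(P(258, -313) + d(14)) = √(2*(-313) + 14^(3/2)) = √(-626 + 14*√14)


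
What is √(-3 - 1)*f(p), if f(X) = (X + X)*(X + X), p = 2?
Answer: 32*I ≈ 32.0*I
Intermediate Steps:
f(X) = 4*X² (f(X) = (2*X)*(2*X) = 4*X²)
√(-3 - 1)*f(p) = √(-3 - 1)*(4*2²) = √(-4)*(4*4) = (2*I)*16 = 32*I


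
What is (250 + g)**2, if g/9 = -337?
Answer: 7745089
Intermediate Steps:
g = -3033 (g = 9*(-337) = -3033)
(250 + g)**2 = (250 - 3033)**2 = (-2783)**2 = 7745089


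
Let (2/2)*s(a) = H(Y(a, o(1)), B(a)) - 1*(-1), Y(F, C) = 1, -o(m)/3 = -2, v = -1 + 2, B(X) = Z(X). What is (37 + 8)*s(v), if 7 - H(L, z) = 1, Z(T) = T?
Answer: 315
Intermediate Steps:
B(X) = X
v = 1
o(m) = 6 (o(m) = -3*(-2) = 6)
H(L, z) = 6 (H(L, z) = 7 - 1*1 = 7 - 1 = 6)
s(a) = 7 (s(a) = 6 - 1*(-1) = 6 + 1 = 7)
(37 + 8)*s(v) = (37 + 8)*7 = 45*7 = 315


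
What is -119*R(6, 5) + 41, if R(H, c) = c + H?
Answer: -1268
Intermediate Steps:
R(H, c) = H + c
-119*R(6, 5) + 41 = -119*(6 + 5) + 41 = -119*11 + 41 = -1309 + 41 = -1268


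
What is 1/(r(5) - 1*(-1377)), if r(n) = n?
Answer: 1/1382 ≈ 0.00072359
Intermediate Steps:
1/(r(5) - 1*(-1377)) = 1/(5 - 1*(-1377)) = 1/(5 + 1377) = 1/1382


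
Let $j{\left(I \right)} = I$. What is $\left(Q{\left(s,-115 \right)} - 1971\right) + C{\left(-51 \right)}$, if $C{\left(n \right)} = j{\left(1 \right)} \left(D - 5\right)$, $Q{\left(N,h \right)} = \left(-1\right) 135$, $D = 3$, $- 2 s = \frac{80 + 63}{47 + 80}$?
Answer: $-2108$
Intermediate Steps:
$s = - \frac{143}{254}$ ($s = - \frac{\left(80 + 63\right) \frac{1}{47 + 80}}{2} = - \frac{143 \cdot \frac{1}{127}}{2} = \left(- \frac{1}{2}\right) \frac{143}{127} = - \frac{143}{254} \approx -0.56299$)
$Q{\left(N,h \right)} = -135$
$C{\left(n \right)} = -2$ ($C{\left(n \right)} = 1 \left(3 - 5\right) = 1 \left(-2\right) = -2$)
$\left(Q{\left(s,-115 \right)} - 1971\right) + C{\left(-51 \right)} = \left(-135 - 1971\right) - 2 = -2106 - 2 = -2108$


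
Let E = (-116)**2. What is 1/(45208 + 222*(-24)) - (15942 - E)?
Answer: -99141679/39880 ≈ -2486.0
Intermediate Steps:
E = 13456
1/(45208 + 222*(-24)) - (15942 - E) = 1/(45208 + 222*(-24)) - (15942 - 1*13456) = 1/(45208 - 5328) - (15942 - 13456) = 1/39880 - 1*2486 = 1/39880 - 2486 = -99141679/39880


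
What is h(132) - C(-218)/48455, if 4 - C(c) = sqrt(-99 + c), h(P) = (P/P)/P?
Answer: 4357/581460 + I*sqrt(317)/48455 ≈ 0.0074932 + 0.00036744*I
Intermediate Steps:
h(P) = 1/P
C(c) = 4 - sqrt(-99 + c)
h(132) - C(-218)/48455 = 1/132 - (4 - sqrt(-99 - 218))/48455 = 1/132 - (4 - sqrt(-317))/48455 = 1/132 - (4 - I*sqrt(317))/48455 = 1/132 - (4/48455 - I*sqrt(317)/48455) = 1/132 + (-4/48455 + I*sqrt(317)/48455) = 4357/581460 + I*sqrt(317)/48455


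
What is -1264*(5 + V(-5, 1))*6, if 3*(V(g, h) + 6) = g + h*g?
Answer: 32864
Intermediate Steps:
V(g, h) = -6 + g/3 + g*h/3 (V(g, h) = -6 + (g + h*g)/3 = -6 + (g + g*h)/3 = -6 + (g/3 + g*h/3) = -6 + g/3 + g*h/3)
-1264*(5 + V(-5, 1))*6 = -1264*(5 + (-6 + (⅓)*(-5) + (⅓)*(-5)*1))*6 = -1264*(5 + (-6 - 5/3 - 5/3))*6 = -1264*(5 - 28/3)*6 = -(-16432)*6/3 = -1264*(-26) = 32864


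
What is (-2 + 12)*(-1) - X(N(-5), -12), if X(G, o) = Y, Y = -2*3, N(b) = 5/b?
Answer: -4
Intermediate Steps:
Y = -6
X(G, o) = -6
(-2 + 12)*(-1) - X(N(-5), -12) = (-2 + 12)*(-1) - 1*(-6) = 10*(-1) + 6 = -10 + 6 = -4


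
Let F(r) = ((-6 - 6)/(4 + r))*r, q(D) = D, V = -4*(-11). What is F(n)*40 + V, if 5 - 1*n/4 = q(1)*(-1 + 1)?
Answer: -356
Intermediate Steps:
V = 44
n = 20 (n = 20 - 4*(-1 + 1) = 20 - 4*0 = 20 + 0 = 20)
F(r) = -12*r/(4 + r) (F(r) = (-12/(4 + r))*r = -12*r/(4 + r))
F(n)*40 + V = -12*20/(4 + 20)*40 + 44 = -12*20/24*40 + 44 = -12*20*1/24*40 + 44 = -10*40 + 44 = -400 + 44 = -356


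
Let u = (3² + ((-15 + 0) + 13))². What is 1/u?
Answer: 1/49 ≈ 0.020408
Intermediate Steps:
u = 49 (u = (9 + (-15 + 13))² = (9 - 2)² = 7² = 49)
1/u = 1/49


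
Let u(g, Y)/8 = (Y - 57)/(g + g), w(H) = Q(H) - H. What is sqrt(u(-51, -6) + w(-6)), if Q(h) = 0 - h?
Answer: 12*sqrt(34)/17 ≈ 4.1160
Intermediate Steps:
Q(h) = -h
w(H) = -2*H (w(H) = -H - H = -2*H)
u(g, Y) = 4*(-57 + Y)/g (u(g, Y) = 8*((Y - 57)/(g + g)) = 8*((-57 + Y)/((2*g))) = 8*((-57 + Y)*(1/(2*g))) = 8*((-57 + Y)/(2*g)) = 4*(-57 + Y)/g)
sqrt(u(-51, -6) + w(-6)) = sqrt(4*(-57 - 6)/(-51) - 2*(-6)) = sqrt(4*(-1/51)*(-63) + 12) = sqrt(84/17 + 12) = sqrt(288/17) = 12*sqrt(34)/17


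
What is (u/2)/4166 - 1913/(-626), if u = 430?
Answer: 2026037/651979 ≈ 3.1075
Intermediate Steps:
(u/2)/4166 - 1913/(-626) = (430/2)/4166 - 1913/(-626) = (430*(½))*(1/4166) - 1913*(-1/626) = 215*(1/4166) + 1913/626 = 215/4166 + 1913/626 = 2026037/651979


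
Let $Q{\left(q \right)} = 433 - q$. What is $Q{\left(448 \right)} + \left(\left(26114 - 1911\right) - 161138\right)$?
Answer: $-136950$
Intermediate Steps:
$Q{\left(448 \right)} + \left(\left(26114 - 1911\right) - 161138\right) = \left(433 - 448\right) + \left(\left(26114 - 1911\right) - 161138\right) = \left(433 - 448\right) + \left(24203 - 161138\right) = -15 - 136935 = -136950$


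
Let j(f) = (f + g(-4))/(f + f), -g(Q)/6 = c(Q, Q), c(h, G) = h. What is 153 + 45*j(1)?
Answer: 1431/2 ≈ 715.50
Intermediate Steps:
g(Q) = -6*Q
j(f) = (24 + f)/(2*f) (j(f) = (f - 6*(-4))/(f + f) = (f + 24)/((2*f)) = (24 + f)*(1/(2*f)) = (24 + f)/(2*f))
153 + 45*j(1) = 153 + 45*((1/2)*(24 + 1)/1) = 153 + 45*((1/2)*1*25) = 153 + 45*(25/2) = 153 + 1125/2 = 1431/2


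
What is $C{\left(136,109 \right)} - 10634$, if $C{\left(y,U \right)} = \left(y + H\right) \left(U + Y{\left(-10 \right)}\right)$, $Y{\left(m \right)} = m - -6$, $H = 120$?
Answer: $16246$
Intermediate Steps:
$Y{\left(m \right)} = 6 + m$ ($Y{\left(m \right)} = m + 6 = 6 + m$)
$C{\left(y,U \right)} = \left(-4 + U\right) \left(120 + y\right)$ ($C{\left(y,U \right)} = \left(y + 120\right) \left(U + \left(6 - 10\right)\right) = \left(120 + y\right) \left(U - 4\right) = \left(120 + y\right) \left(-4 + U\right) = \left(-4 + U\right) \left(120 + y\right)$)
$C{\left(136,109 \right)} - 10634 = \left(-480 - 544 + 120 \cdot 109 + 109 \cdot 136\right) - 10634 = \left(-480 - 544 + 13080 + 14824\right) - 10634 = 26880 - 10634 = 16246$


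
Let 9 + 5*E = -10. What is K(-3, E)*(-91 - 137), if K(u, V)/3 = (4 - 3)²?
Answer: -684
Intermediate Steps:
E = -19/5 (E = -9/5 + (⅕)*(-10) = -9/5 - 2 = -19/5 ≈ -3.8000)
K(u, V) = 3 (K(u, V) = 3*(4 - 3)² = 3*1² = 3*1 = 3)
K(-3, E)*(-91 - 137) = 3*(-91 - 137) = 3*(-228) = -684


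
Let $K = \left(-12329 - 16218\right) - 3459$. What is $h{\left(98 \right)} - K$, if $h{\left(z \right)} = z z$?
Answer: $41610$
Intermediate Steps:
$K = -32006$ ($K = -28547 - 3459 = -32006$)
$h{\left(z \right)} = z^{2}$
$h{\left(98 \right)} - K = 98^{2} - -32006 = 9604 + 32006 = 41610$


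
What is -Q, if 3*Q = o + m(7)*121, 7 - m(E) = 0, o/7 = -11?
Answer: -770/3 ≈ -256.67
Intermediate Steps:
o = -77 (o = 7*(-11) = -77)
m(E) = 7 (m(E) = 7 - 1*0 = 7 + 0 = 7)
Q = 770/3 (Q = (-77 + 7*121)/3 = (-77 + 847)/3 = (⅓)*770 = 770/3 ≈ 256.67)
-Q = -1*770/3 = -770/3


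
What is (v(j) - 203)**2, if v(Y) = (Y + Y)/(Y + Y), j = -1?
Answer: 40804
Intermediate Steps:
v(Y) = 1 (v(Y) = (2*Y)/((2*Y)) = (2*Y)*(1/(2*Y)) = 1)
(v(j) - 203)**2 = (1 - 203)**2 = (-202)**2 = 40804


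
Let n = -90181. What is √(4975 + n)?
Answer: I*√85206 ≈ 291.9*I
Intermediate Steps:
√(4975 + n) = √(4975 - 90181) = √(-85206) = I*√85206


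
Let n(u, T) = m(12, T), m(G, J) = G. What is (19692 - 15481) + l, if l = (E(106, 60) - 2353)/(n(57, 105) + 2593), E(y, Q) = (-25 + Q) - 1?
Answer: 10967336/2605 ≈ 4210.1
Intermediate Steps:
n(u, T) = 12
E(y, Q) = -26 + Q
l = -2319/2605 (l = ((-26 + 60) - 2353)/(12 + 2593) = (34 - 2353)/2605 = -2319*1/2605 = -2319/2605 ≈ -0.89021)
(19692 - 15481) + l = (19692 - 15481) - 2319/2605 = 4211 - 2319/2605 = 10967336/2605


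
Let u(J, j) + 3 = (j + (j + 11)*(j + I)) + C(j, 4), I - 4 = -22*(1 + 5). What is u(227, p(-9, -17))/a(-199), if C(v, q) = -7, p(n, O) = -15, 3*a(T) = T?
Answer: -1641/199 ≈ -8.2462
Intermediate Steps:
a(T) = T/3
I = -128 (I = 4 - 22*(1 + 5) = 4 - 22*6 = 4 - 132 = -128)
u(J, j) = -10 + j + (-128 + j)*(11 + j) (u(J, j) = -3 + ((j + (j + 11)*(j - 128)) - 7) = -3 + ((j + (11 + j)*(-128 + j)) - 7) = -3 + ((j + (-128 + j)*(11 + j)) - 7) = -3 + (-7 + j + (-128 + j)*(11 + j)) = -10 + j + (-128 + j)*(11 + j))
u(227, p(-9, -17))/a(-199) = (-1418 + (-15)² - 116*(-15))/(((⅓)*(-199))) = (-1418 + 225 + 1740)/(-199/3) = 547*(-3/199) = -1641/199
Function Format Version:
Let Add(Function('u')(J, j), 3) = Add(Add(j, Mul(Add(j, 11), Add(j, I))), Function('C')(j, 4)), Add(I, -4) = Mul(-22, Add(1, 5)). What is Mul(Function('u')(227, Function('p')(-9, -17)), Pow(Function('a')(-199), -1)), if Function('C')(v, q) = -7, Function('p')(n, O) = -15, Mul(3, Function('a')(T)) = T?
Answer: Rational(-1641, 199) ≈ -8.2462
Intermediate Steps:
Function('a')(T) = Mul(Rational(1, 3), T)
I = -128 (I = Add(4, Mul(-22, Add(1, 5))) = Add(4, Mul(-22, 6)) = Add(4, -132) = -128)
Function('u')(J, j) = Add(-10, j, Mul(Add(-128, j), Add(11, j))) (Function('u')(J, j) = Add(-3, Add(Add(j, Mul(Add(j, 11), Add(j, -128))), -7)) = Add(-3, Add(Add(j, Mul(Add(11, j), Add(-128, j))), -7)) = Add(-3, Add(Add(j, Mul(Add(-128, j), Add(11, j))), -7)) = Add(-3, Add(-7, j, Mul(Add(-128, j), Add(11, j)))) = Add(-10, j, Mul(Add(-128, j), Add(11, j))))
Mul(Function('u')(227, Function('p')(-9, -17)), Pow(Function('a')(-199), -1)) = Mul(Add(-1418, Pow(-15, 2), Mul(-116, -15)), Pow(Mul(Rational(1, 3), -199), -1)) = Mul(Add(-1418, 225, 1740), Pow(Rational(-199, 3), -1)) = Mul(547, Rational(-3, 199)) = Rational(-1641, 199)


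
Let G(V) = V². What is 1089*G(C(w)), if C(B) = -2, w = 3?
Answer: 4356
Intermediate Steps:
1089*G(C(w)) = 1089*(-2)² = 1089*4 = 4356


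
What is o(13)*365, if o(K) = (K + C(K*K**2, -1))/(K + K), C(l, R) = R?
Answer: 2190/13 ≈ 168.46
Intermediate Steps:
o(K) = (-1 + K)/(2*K) (o(K) = (K - 1)/(K + K) = (-1 + K)/((2*K)) = (-1 + K)*(1/(2*K)) = (-1 + K)/(2*K))
o(13)*365 = ((1/2)*(-1 + 13)/13)*365 = ((1/2)*(1/13)*12)*365 = (6/13)*365 = 2190/13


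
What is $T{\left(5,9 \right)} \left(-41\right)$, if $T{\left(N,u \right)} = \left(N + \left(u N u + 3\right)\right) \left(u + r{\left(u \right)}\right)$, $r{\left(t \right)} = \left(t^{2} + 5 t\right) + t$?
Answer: $-2438352$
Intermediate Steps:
$r{\left(t \right)} = t^{2} + 6 t$
$T{\left(N,u \right)} = \left(u + u \left(6 + u\right)\right) \left(3 + N + N u^{2}\right)$ ($T{\left(N,u \right)} = \left(N + \left(u N u + 3\right)\right) \left(u + u \left(6 + u\right)\right) = \left(N + \left(N u u + 3\right)\right) \left(u + u \left(6 + u\right)\right) = \left(N + \left(N u^{2} + 3\right)\right) \left(u + u \left(6 + u\right)\right) = \left(N + \left(3 + N u^{2}\right)\right) \left(u + u \left(6 + u\right)\right) = \left(3 + N + N u^{2}\right) \left(u + u \left(6 + u\right)\right) = \left(u + u \left(6 + u\right)\right) \left(3 + N + N u^{2}\right)$)
$T{\left(5,9 \right)} \left(-41\right) = 9 \left(21 + 3 \cdot 9 + 7 \cdot 5 + 5 \cdot 9 + 5 \cdot 9^{3} + 7 \cdot 5 \cdot 9^{2}\right) \left(-41\right) = 9 \left(21 + 27 + 35 + 45 + 5 \cdot 729 + 7 \cdot 5 \cdot 81\right) \left(-41\right) = 9 \left(21 + 27 + 35 + 45 + 3645 + 2835\right) \left(-41\right) = 9 \cdot 6608 \left(-41\right) = 59472 \left(-41\right) = -2438352$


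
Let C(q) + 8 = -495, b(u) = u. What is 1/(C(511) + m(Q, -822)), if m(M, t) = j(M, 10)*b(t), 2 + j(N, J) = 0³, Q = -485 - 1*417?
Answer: 1/1141 ≈ 0.00087642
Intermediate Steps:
Q = -902 (Q = -485 - 417 = -902)
j(N, J) = -2 (j(N, J) = -2 + 0³ = -2 + 0 = -2)
C(q) = -503 (C(q) = -8 - 495 = -503)
m(M, t) = -2*t
1/(C(511) + m(Q, -822)) = 1/(-503 - 2*(-822)) = 1/(-503 + 1644) = 1/1141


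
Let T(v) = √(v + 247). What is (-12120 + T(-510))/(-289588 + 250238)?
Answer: 1212/3935 - I*√263/39350 ≈ 0.308 - 0.00041213*I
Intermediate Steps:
T(v) = √(247 + v)
(-12120 + T(-510))/(-289588 + 250238) = (-12120 + √(247 - 510))/(-289588 + 250238) = (-12120 + √(-263))/(-39350) = (-12120 + I*√263)*(-1/39350) = 1212/3935 - I*√263/39350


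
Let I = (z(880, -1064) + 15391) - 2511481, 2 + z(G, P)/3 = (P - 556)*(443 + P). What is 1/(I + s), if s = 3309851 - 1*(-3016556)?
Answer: 1/6848371 ≈ 1.4602e-7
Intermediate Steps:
z(G, P) = -6 + 3*(-556 + P)*(443 + P) (z(G, P) = -6 + 3*((P - 556)*(443 + P)) = -6 + 3*((-556 + P)*(443 + P)) = -6 + 3*(-556 + P)*(443 + P))
I = 521964 (I = ((-738930 - 339*(-1064) + 3*(-1064)**2) + 15391) - 2511481 = ((-738930 + 360696 + 3*1132096) + 15391) - 2511481 = ((-738930 + 360696 + 3396288) + 15391) - 2511481 = (3018054 + 15391) - 2511481 = 3033445 - 2511481 = 521964)
s = 6326407 (s = 3309851 + 3016556 = 6326407)
1/(I + s) = 1/(521964 + 6326407) = 1/6848371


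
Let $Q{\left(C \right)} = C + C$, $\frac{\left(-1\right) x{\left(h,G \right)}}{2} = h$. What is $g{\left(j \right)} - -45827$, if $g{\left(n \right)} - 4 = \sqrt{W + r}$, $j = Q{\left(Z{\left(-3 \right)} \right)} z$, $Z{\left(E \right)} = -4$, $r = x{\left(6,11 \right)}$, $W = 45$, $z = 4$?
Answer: $45831 + \sqrt{33} \approx 45837.0$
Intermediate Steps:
$x{\left(h,G \right)} = - 2 h$
$r = -12$ ($r = \left(-2\right) 6 = -12$)
$Q{\left(C \right)} = 2 C$
$j = -32$ ($j = 2 \left(-4\right) 4 = \left(-8\right) 4 = -32$)
$g{\left(n \right)} = 4 + \sqrt{33}$ ($g{\left(n \right)} = 4 + \sqrt{45 - 12} = 4 + \sqrt{33}$)
$g{\left(j \right)} - -45827 = \left(4 + \sqrt{33}\right) - -45827 = \left(4 + \sqrt{33}\right) + 45827 = 45831 + \sqrt{33}$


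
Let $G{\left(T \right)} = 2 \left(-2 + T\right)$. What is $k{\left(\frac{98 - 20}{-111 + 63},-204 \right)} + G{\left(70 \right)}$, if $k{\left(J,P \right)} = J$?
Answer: $\frac{1075}{8} \approx 134.38$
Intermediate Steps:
$G{\left(T \right)} = -4 + 2 T$
$k{\left(\frac{98 - 20}{-111 + 63},-204 \right)} + G{\left(70 \right)} = \frac{98 - 20}{-111 + 63} + \left(-4 + 2 \cdot 70\right) = \frac{78}{-48} + \left(-4 + 140\right) = 78 \left(- \frac{1}{48}\right) + 136 = - \frac{13}{8} + 136 = \frac{1075}{8}$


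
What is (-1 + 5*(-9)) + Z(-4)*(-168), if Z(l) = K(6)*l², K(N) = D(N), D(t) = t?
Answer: -16174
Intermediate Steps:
K(N) = N
Z(l) = 6*l²
(-1 + 5*(-9)) + Z(-4)*(-168) = (-1 + 5*(-9)) + (6*(-4)²)*(-168) = (-1 - 45) + (6*16)*(-168) = -46 + 96*(-168) = -46 - 16128 = -16174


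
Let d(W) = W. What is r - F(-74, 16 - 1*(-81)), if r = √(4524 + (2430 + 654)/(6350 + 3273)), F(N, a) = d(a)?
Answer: -97 + 24*√727364078/9623 ≈ -29.737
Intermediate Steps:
F(N, a) = a
r = 24*√727364078/9623 (r = √(4524 + 3084/9623) = √(43537536/9623) = 24*√727364078/9623 ≈ 67.263)
r - F(-74, 16 - 1*(-81)) = 24*√727364078/9623 - (16 - 1*(-81)) = 24*√727364078/9623 - (16 + 81) = 24*√727364078/9623 - 1*97 = 24*√727364078/9623 - 97 = -97 + 24*√727364078/9623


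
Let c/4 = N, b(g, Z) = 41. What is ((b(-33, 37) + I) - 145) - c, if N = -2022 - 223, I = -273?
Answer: 8603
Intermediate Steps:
N = -2245
c = -8980 (c = 4*(-2245) = -8980)
((b(-33, 37) + I) - 145) - c = ((41 - 273) - 145) - 1*(-8980) = (-232 - 145) + 8980 = -377 + 8980 = 8603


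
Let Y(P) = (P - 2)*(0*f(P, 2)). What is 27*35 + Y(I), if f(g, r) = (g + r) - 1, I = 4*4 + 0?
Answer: 945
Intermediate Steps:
I = 16 (I = 16 + 0 = 16)
f(g, r) = -1 + g + r
Y(P) = 0 (Y(P) = (P - 2)*(0*(-1 + P + 2)) = (-2 + P)*(0*(1 + P)) = (-2 + P)*0 = 0)
27*35 + Y(I) = 27*35 + 0 = 945 + 0 = 945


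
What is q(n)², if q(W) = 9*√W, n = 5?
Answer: 405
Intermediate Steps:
q(n)² = (9*√5)² = 405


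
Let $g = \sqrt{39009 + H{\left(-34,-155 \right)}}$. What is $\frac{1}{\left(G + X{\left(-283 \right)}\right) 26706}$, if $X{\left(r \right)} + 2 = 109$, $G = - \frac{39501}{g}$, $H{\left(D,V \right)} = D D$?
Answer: $- \frac{4297655}{29389416636696} - \frac{13167 \sqrt{40165}}{9796472212232} \approx -4.156 \cdot 10^{-7}$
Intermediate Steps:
$H{\left(D,V \right)} = D^{2}$
$g = \sqrt{40165}$ ($g = \sqrt{39009 + \left(-34\right)^{2}} = \sqrt{39009 + 1156} = \sqrt{40165} \approx 200.41$)
$G = - \frac{39501 \sqrt{40165}}{40165}$ ($G = - \frac{39501}{\sqrt{40165}} = - 39501 \frac{\sqrt{40165}}{40165} = - \frac{39501 \sqrt{40165}}{40165} \approx -197.1$)
$X{\left(r \right)} = 107$ ($X{\left(r \right)} = -2 + 109 = 107$)
$\frac{1}{\left(G + X{\left(-283 \right)}\right) 26706} = \frac{1}{\left(- \frac{39501 \sqrt{40165}}{40165} + 107\right) 26706} = \frac{1}{107 - \frac{39501 \sqrt{40165}}{40165}} \cdot \frac{1}{26706} = \frac{1}{26706 \left(107 - \frac{39501 \sqrt{40165}}{40165}\right)}$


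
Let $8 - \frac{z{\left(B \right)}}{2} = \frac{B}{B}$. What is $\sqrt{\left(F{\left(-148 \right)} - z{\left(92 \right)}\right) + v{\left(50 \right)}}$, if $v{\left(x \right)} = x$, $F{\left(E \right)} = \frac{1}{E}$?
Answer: $\frac{\sqrt{197099}}{74} \approx 5.9994$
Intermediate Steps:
$z{\left(B \right)} = 14$ ($z{\left(B \right)} = 16 - 2 \frac{B}{B} = 16 - 2 = 14$)
$\sqrt{\left(F{\left(-148 \right)} - z{\left(92 \right)}\right) + v{\left(50 \right)}} = \sqrt{\left(\frac{1}{-148} - 14\right) + 50} = \sqrt{\left(- \frac{1}{148} - 14\right) + 50} = \sqrt{- \frac{2073}{148} + 50} = \sqrt{\frac{5327}{148}} = \frac{\sqrt{197099}}{74}$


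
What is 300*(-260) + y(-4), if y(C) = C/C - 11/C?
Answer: -311985/4 ≈ -77996.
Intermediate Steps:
y(C) = 1 - 11/C
300*(-260) + y(-4) = 300*(-260) + (-11 - 4)/(-4) = -78000 - 1/4*(-15) = -78000 + 15/4 = -311985/4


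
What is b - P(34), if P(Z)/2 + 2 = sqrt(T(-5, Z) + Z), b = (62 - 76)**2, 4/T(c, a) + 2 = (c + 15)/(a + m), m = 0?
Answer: 200 - 6*sqrt(2958)/29 ≈ 188.75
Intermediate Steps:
T(c, a) = 4/(-2 + (15 + c)/a) (T(c, a) = 4/(-2 + (c + 15)/(a + 0)) = 4/(-2 + (15 + c)/a))
b = 196 (b = (-14)**2 = 196)
P(Z) = -4 + 2*sqrt(Z + 4*Z/(10 - 2*Z)) (P(Z) = -4 + 2*sqrt(4*Z/(15 - 5 - 2*Z) + Z) = -4 + 2*sqrt(4*Z/(10 - 2*Z) + Z) = -4 + 2*sqrt(Z + 4*Z/(10 - 2*Z)))
b - P(34) = 196 - (-4 + 2*sqrt(34*(-7 + 34)/(-5 + 34))) = 196 - (-4 + 2*sqrt(34*27/29)) = 196 - (-4 + 2*sqrt(34*(1/29)*27)) = 196 - (-4 + 2*sqrt(918/29)) = 196 - (-4 + 2*(3*sqrt(2958)/29)) = 196 - (-4 + 6*sqrt(2958)/29) = 196 + (4 - 6*sqrt(2958)/29) = 200 - 6*sqrt(2958)/29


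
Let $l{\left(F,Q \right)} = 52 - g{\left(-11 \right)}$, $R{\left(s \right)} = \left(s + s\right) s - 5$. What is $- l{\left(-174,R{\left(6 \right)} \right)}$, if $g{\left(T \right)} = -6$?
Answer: $-58$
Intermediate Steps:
$R{\left(s \right)} = -5 + 2 s^{2}$ ($R{\left(s \right)} = 2 s s - 5 = 2 s^{2} - 5 = -5 + 2 s^{2}$)
$l{\left(F,Q \right)} = 58$ ($l{\left(F,Q \right)} = 52 - -6 = 52 + 6 = 58$)
$- l{\left(-174,R{\left(6 \right)} \right)} = \left(-1\right) 58 = -58$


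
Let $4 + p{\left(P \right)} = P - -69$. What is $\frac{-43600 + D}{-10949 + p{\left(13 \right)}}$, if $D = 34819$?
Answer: $\frac{8781}{10871} \approx 0.80774$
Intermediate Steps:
$p{\left(P \right)} = 65 + P$ ($p{\left(P \right)} = -4 + \left(P - -69\right) = -4 + \left(P + 69\right) = -4 + \left(69 + P\right) = 65 + P$)
$\frac{-43600 + D}{-10949 + p{\left(13 \right)}} = \frac{-43600 + 34819}{-10949 + \left(65 + 13\right)} = - \frac{8781}{-10949 + 78} = - \frac{8781}{-10871} = \left(-8781\right) \left(- \frac{1}{10871}\right) = \frac{8781}{10871}$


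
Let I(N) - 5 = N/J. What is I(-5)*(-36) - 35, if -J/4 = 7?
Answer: -1550/7 ≈ -221.43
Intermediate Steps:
J = -28 (J = -4*7 = -28)
I(N) = 5 - N/28 (I(N) = 5 + N/(-28) = 5 + N*(-1/28) = 5 - N/28)
I(-5)*(-36) - 35 = (5 - 1/28*(-5))*(-36) - 35 = (5 + 5/28)*(-36) - 35 = (145/28)*(-36) - 35 = -1305/7 - 35 = -1550/7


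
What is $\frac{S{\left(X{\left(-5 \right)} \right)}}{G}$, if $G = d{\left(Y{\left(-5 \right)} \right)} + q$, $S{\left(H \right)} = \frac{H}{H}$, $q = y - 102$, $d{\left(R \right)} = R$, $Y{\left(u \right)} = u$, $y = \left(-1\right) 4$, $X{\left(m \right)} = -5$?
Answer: $- \frac{1}{111} \approx -0.009009$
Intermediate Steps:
$y = -4$
$q = -106$ ($q = -4 - 102 = -106$)
$S{\left(H \right)} = 1$
$G = -111$ ($G = -5 - 106 = -111$)
$\frac{S{\left(X{\left(-5 \right)} \right)}}{G} = 1 \frac{1}{-111} = 1 \left(- \frac{1}{111}\right) = - \frac{1}{111}$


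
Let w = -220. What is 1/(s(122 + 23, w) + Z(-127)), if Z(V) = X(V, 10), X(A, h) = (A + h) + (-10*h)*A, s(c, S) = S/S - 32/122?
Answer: 61/767608 ≈ 7.9468e-5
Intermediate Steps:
s(c, S) = 45/61 (s(c, S) = 1 - 32*1/122 = 1 - 16/61 = 45/61)
X(A, h) = A + h - 10*A*h (X(A, h) = (A + h) - 10*A*h = A + h - 10*A*h)
Z(V) = 10 - 99*V (Z(V) = V + 10 - 10*V*10 = V + 10 - 100*V = 10 - 99*V)
1/(s(122 + 23, w) + Z(-127)) = 1/(45/61 + (10 - 99*(-127))) = 1/(45/61 + (10 + 12573)) = 1/(45/61 + 12583) = 1/(767608/61) = 61/767608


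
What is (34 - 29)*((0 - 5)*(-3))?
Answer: 75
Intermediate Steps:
(34 - 29)*((0 - 5)*(-3)) = 5*(-5*(-3)) = 5*15 = 75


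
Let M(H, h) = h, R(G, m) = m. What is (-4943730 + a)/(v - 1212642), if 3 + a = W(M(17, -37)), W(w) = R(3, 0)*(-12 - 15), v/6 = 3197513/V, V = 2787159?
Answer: 4592989974849/1126602293000 ≈ 4.0769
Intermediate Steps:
v = 6395026/929053 (v = 6*(3197513/2787159) = 6395026/929053 ≈ 6.8834)
W(w) = 0 (W(w) = 0*(-12 - 15) = 0*(-27) = 0)
a = -3 (a = -3 + 0 = -3)
(-4943730 + a)/(v - 1212642) = (-4943730 - 3)/(6395026/929053 - 1212642) = -4943733/(-1126602293000/929053) = -4943733*(-929053/1126602293000) = 4592989974849/1126602293000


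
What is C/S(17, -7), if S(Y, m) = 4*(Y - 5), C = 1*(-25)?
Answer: -25/48 ≈ -0.52083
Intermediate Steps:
C = -25
S(Y, m) = -20 + 4*Y (S(Y, m) = 4*(-5 + Y) = -20 + 4*Y)
C/S(17, -7) = -25/(-20 + 4*17) = -25/(-20 + 68) = -25/48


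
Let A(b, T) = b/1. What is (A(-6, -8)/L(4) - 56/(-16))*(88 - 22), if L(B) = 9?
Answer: 187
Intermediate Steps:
A(b, T) = b (A(b, T) = b*1 = b)
(A(-6, -8)/L(4) - 56/(-16))*(88 - 22) = (-6/9 - 56/(-16))*(88 - 22) = (-6*1/9 - 56*(-1/16))*66 = (-2/3 + 7/2)*66 = (17/6)*66 = 187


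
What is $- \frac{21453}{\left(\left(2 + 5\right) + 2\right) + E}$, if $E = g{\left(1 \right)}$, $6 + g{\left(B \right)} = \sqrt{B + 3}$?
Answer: $- \frac{21453}{5} \approx -4290.6$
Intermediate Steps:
$g{\left(B \right)} = -6 + \sqrt{3 + B}$ ($g{\left(B \right)} = -6 + \sqrt{B + 3} = -6 + \sqrt{3 + B}$)
$E = -4$ ($E = -6 + \sqrt{3 + 1} = -6 + \sqrt{4} = -6 + 2 = -4$)
$- \frac{21453}{\left(\left(2 + 5\right) + 2\right) + E} = - \frac{21453}{\left(\left(2 + 5\right) + 2\right) - 4} = - \frac{21453}{\left(7 + 2\right) - 4} = - \frac{21453}{9 - 4} = - \frac{21453}{5}$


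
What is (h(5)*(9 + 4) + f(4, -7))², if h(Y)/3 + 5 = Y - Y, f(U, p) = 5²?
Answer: 28900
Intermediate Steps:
f(U, p) = 25
h(Y) = -15 (h(Y) = -15 + 3*(Y - Y) = -15 + 3*0 = -15 + 0 = -15)
(h(5)*(9 + 4) + f(4, -7))² = (-15*(9 + 4) + 25)² = (-15*13 + 25)² = (-195 + 25)² = (-170)² = 28900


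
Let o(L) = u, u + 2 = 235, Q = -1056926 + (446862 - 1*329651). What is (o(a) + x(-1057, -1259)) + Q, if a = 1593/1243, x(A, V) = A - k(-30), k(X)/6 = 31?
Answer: -940725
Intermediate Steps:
k(X) = 186 (k(X) = 6*31 = 186)
x(A, V) = -186 + A (x(A, V) = A - 1*186 = A - 186 = -186 + A)
a = 1593/1243 (a = 1593*(1/1243) = 1593/1243 ≈ 1.2816)
Q = -939715 (Q = -1056926 + (446862 - 329651) = -1056926 + 117211 = -939715)
u = 233 (u = -2 + 235 = 233)
o(L) = 233
(o(a) + x(-1057, -1259)) + Q = (233 + (-186 - 1057)) - 939715 = (233 - 1243) - 939715 = -1010 - 939715 = -940725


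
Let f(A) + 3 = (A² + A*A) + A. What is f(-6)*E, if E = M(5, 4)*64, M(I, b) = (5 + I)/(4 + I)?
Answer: 4480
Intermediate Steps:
M(I, b) = (5 + I)/(4 + I)
f(A) = -3 + A + 2*A² (f(A) = -3 + ((A² + A*A) + A) = -3 + ((A² + A²) + A) = -3 + (2*A² + A) = -3 + (A + 2*A²) = -3 + A + 2*A²)
E = 640/9 (E = ((5 + 5)/(4 + 5))*64 = (10/9)*64 = 640/9 ≈ 71.111)
f(-6)*E = (-3 - 6 + 2*(-6)²)*(640/9) = (-3 - 6 + 2*36)*(640/9) = (-3 - 6 + 72)*(640/9) = 63*(640/9) = 4480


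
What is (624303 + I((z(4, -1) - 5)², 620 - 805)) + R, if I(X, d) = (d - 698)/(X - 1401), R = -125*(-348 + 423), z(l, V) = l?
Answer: 860900083/1400 ≈ 6.1493e+5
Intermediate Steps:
R = -9375 (R = -125*75 = -9375)
I(X, d) = (-698 + d)/(-1401 + X)
(624303 + I((z(4, -1) - 5)², 620 - 805)) + R = (624303 + (-698 + (620 - 805))/(-1401 + (4 - 5)²)) - 9375 = (624303 + (-698 - 185)/(-1401 + (-1)²)) - 9375 = (624303 - 883/(-1401 + 1)) - 9375 = (624303 - 883/(-1400)) - 9375 = (624303 - 1/1400*(-883)) - 9375 = (624303 + 883/1400) - 9375 = 874025083/1400 - 9375 = 860900083/1400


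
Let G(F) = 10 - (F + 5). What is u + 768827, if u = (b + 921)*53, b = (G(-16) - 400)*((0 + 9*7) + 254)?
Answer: -5549939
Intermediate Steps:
G(F) = 5 - F (G(F) = 10 - (5 + F) = 10 + (-5 - F) = 5 - F)
b = -120143 (b = ((5 - 1*(-16)) - 400)*((0 + 9*7) + 254) = ((5 + 16) - 400)*((0 + 63) + 254) = (21 - 400)*(63 + 254) = -379*317 = -120143)
u = -6318766 (u = (-120143 + 921)*53 = -119222*53 = -6318766)
u + 768827 = -6318766 + 768827 = -5549939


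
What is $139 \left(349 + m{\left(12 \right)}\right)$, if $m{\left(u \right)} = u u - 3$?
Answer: $68110$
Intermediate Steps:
$m{\left(u \right)} = -3 + u^{2}$ ($m{\left(u \right)} = u^{2} - 3 = -3 + u^{2}$)
$139 \left(349 + m{\left(12 \right)}\right) = 139 \left(349 - \left(3 - 12^{2}\right)\right) = 139 \left(349 + \left(-3 + 144\right)\right) = 139 \left(349 + 141\right) = 139 \cdot 490 = 68110$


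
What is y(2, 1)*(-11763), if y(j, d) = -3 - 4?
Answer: 82341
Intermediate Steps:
y(j, d) = -7
y(2, 1)*(-11763) = -7*(-11763) = 82341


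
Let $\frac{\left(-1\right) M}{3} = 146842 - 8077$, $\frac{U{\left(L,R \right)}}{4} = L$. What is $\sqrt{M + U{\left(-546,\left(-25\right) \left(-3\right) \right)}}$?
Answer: $i \sqrt{418479} \approx 646.9 i$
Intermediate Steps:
$U{\left(L,R \right)} = 4 L$
$M = -416295$ ($M = - 3 \left(146842 - 8077\right) = \left(-3\right) 138765 = -416295$)
$\sqrt{M + U{\left(-546,\left(-25\right) \left(-3\right) \right)}} = \sqrt{-416295 + 4 \left(-546\right)} = \sqrt{-416295 - 2184} = \sqrt{-418479} = i \sqrt{418479}$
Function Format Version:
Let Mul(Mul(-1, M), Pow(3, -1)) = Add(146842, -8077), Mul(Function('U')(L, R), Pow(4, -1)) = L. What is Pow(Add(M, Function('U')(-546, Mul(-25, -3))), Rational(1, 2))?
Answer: Mul(I, Pow(418479, Rational(1, 2))) ≈ Mul(646.90, I)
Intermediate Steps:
Function('U')(L, R) = Mul(4, L)
M = -416295 (M = Mul(-3, Add(146842, -8077)) = Mul(-3, 138765) = -416295)
Pow(Add(M, Function('U')(-546, Mul(-25, -3))), Rational(1, 2)) = Pow(Add(-416295, Mul(4, -546)), Rational(1, 2)) = Pow(Add(-416295, -2184), Rational(1, 2)) = Pow(-418479, Rational(1, 2)) = Mul(I, Pow(418479, Rational(1, 2)))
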